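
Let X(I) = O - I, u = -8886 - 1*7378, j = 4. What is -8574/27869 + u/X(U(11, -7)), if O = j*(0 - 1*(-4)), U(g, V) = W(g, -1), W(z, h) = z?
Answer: -453304286/139345 ≈ -3253.1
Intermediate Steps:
U(g, V) = g
u = -16264 (u = -8886 - 7378 = -16264)
O = 16 (O = 4*(0 - 1*(-4)) = 4*(0 + 4) = 4*4 = 16)
X(I) = 16 - I
-8574/27869 + u/X(U(11, -7)) = -8574/27869 - 16264/(16 - 1*11) = -8574*1/27869 - 16264/(16 - 11) = -8574/27869 - 16264/5 = -453304286/139345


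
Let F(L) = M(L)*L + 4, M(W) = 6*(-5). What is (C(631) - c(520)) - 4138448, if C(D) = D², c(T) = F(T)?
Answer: -3724691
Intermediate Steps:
M(W) = -30
F(L) = 4 - 30*L (F(L) = -30*L + 4 = 4 - 30*L)
c(T) = 4 - 30*T
(C(631) - c(520)) - 4138448 = (631² - (4 - 30*520)) - 4138448 = (398161 - (4 - 15600)) - 4138448 = (398161 - 1*(-15596)) - 4138448 = (398161 + 15596) - 4138448 = 413757 - 4138448 = -3724691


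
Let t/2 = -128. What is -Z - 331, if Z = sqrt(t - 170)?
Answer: -331 - I*sqrt(426) ≈ -331.0 - 20.64*I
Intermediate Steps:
t = -256 (t = 2*(-128) = -256)
Z = I*sqrt(426) (Z = sqrt(-256 - 170) = sqrt(-426) = I*sqrt(426) ≈ 20.64*I)
-Z - 331 = -I*sqrt(426) - 331 = -331 - I*sqrt(426)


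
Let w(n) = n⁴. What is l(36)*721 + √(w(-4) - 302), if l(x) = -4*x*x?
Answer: -3737664 + I*√46 ≈ -3.7377e+6 + 6.7823*I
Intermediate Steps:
l(x) = -4*x²
l(36)*721 + √(w(-4) - 302) = -4*36²*721 + √((-4)⁴ - 302) = -4*1296*721 + √(256 - 302) = -5184*721 + √(-46) = -3737664 + I*√46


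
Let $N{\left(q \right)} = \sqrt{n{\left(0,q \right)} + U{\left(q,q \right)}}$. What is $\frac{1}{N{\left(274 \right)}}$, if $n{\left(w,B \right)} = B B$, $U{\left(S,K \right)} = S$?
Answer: $\frac{\sqrt{3014}}{15070} \approx 0.003643$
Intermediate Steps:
$n{\left(w,B \right)} = B^{2}$
$N{\left(q \right)} = \sqrt{q + q^{2}}$ ($N{\left(q \right)} = \sqrt{q^{2} + q} = \sqrt{q + q^{2}}$)
$\frac{1}{N{\left(274 \right)}} = \frac{1}{\sqrt{274 \left(1 + 274\right)}} = \frac{1}{\sqrt{274 \cdot 275}} = \frac{1}{\sqrt{75350}} = \frac{1}{5 \sqrt{3014}} = \frac{\sqrt{3014}}{15070}$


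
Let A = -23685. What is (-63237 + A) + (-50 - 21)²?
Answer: -81881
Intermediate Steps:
(-63237 + A) + (-50 - 21)² = (-63237 - 23685) + (-50 - 21)² = -86922 + (-71)² = -86922 + 5041 = -81881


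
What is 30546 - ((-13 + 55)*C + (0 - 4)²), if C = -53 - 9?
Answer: 33134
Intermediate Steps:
C = -62
30546 - ((-13 + 55)*C + (0 - 4)²) = 30546 - ((-13 + 55)*(-62) + (0 - 4)²) = 30546 - (42*(-62) + (-4)²) = 30546 - (-2604 + 16) = 30546 - 1*(-2588) = 30546 + 2588 = 33134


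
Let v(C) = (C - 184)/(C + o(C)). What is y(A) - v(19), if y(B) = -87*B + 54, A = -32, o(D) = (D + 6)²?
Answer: 1827837/644 ≈ 2838.3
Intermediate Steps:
o(D) = (6 + D)²
v(C) = (-184 + C)/(C + (6 + C)²) (v(C) = (C - 184)/(C + (6 + C)²) = (-184 + C)/(C + (6 + C)²))
y(B) = 54 - 87*B
y(A) - v(19) = (54 - 87*(-32)) - (-184 + 19)/(19 + (6 + 19)²) = (54 + 2784) - (-165)/(19 + 25²) = 2838 - (-165)/(19 + 625) = 2838 - (-165)/644 = 2838 - 1*(-165/644) = 2838 + 165/644 = 1827837/644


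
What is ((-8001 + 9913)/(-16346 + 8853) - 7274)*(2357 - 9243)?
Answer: 375328274684/7493 ≈ 5.0090e+7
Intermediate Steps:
((-8001 + 9913)/(-16346 + 8853) - 7274)*(2357 - 9243) = (1912/(-7493) - 7274)*(-6886) = (1912*(-1/7493) - 7274)*(-6886) = (-1912/7493 - 7274)*(-6886) = -54505994/7493*(-6886) = 375328274684/7493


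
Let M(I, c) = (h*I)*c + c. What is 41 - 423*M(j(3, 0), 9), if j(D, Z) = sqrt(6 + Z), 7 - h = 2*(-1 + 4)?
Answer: -3766 - 3807*sqrt(6) ≈ -13091.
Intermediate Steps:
h = 1 (h = 7 - 2*(-1 + 4) = 7 - 2*3 = 7 - 1*6 = 7 - 6 = 1)
M(I, c) = c + I*c (M(I, c) = (1*I)*c + c = I*c + c = c + I*c)
41 - 423*M(j(3, 0), 9) = 41 - 3807*(1 + sqrt(6 + 0)) = 41 - 3807*(1 + sqrt(6)) = 41 - 423*(9 + 9*sqrt(6)) = 41 + (-3807 - 3807*sqrt(6)) = -3766 - 3807*sqrt(6)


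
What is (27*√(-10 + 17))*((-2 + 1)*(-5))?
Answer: 135*√7 ≈ 357.18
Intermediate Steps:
(27*√(-10 + 17))*((-2 + 1)*(-5)) = (27*√7)*(-1*(-5)) = (27*√7)*5 = 135*√7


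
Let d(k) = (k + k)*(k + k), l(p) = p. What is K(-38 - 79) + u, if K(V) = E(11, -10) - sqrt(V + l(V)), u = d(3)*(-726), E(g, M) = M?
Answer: -26146 - 3*I*sqrt(26) ≈ -26146.0 - 15.297*I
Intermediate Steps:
d(k) = 4*k**2 (d(k) = (2*k)*(2*k) = 4*k**2)
u = -26136 (u = (4*3**2)*(-726) = (4*9)*(-726) = 36*(-726) = -26136)
K(V) = -10 - sqrt(2)*sqrt(V) (K(V) = -10 - sqrt(V + V) = -10 - sqrt(2*V) = -10 - sqrt(2)*sqrt(V))
K(-38 - 79) + u = (-10 - sqrt(2)*sqrt(-38 - 79)) - 26136 = (-10 - sqrt(2)*sqrt(-117)) - 26136 = (-10 - sqrt(2)*3*I*sqrt(13)) - 26136 = (-10 - 3*I*sqrt(26)) - 26136 = -26146 - 3*I*sqrt(26)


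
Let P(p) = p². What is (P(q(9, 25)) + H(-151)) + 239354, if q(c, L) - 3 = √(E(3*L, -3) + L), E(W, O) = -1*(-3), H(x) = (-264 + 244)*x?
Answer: 242411 + 12*√7 ≈ 2.4244e+5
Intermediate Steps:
H(x) = -20*x
E(W, O) = 3
q(c, L) = 3 + √(3 + L)
(P(q(9, 25)) + H(-151)) + 239354 = ((3 + √(3 + 25))² - 20*(-151)) + 239354 = ((3 + √28)² + 3020) + 239354 = ((3 + 2*√7)² + 3020) + 239354 = (3020 + (3 + 2*√7)²) + 239354 = 242374 + (3 + 2*√7)²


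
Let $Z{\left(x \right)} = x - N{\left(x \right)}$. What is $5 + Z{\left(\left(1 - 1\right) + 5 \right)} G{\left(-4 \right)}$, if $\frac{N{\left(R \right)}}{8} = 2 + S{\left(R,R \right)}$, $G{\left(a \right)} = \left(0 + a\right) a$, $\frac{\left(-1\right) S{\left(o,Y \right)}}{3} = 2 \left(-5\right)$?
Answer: $-4011$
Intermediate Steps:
$S{\left(o,Y \right)} = 30$ ($S{\left(o,Y \right)} = - 3 \cdot 2 \left(-5\right) = \left(-3\right) \left(-10\right) = 30$)
$G{\left(a \right)} = a^{2}$ ($G{\left(a \right)} = a a = a^{2}$)
$N{\left(R \right)} = 256$ ($N{\left(R \right)} = 8 \left(2 + 30\right) = 8 \cdot 32 = 256$)
$Z{\left(x \right)} = -256 + x$ ($Z{\left(x \right)} = x - 256 = -256 + x$)
$5 + Z{\left(\left(1 - 1\right) + 5 \right)} G{\left(-4 \right)} = 5 + \left(-256 + \left(\left(1 - 1\right) + 5\right)\right) \left(-4\right)^{2} = 5 + \left(-256 + \left(0 + 5\right)\right) 16 = 5 + \left(-256 + 5\right) 16 = 5 - 4016 = -4011$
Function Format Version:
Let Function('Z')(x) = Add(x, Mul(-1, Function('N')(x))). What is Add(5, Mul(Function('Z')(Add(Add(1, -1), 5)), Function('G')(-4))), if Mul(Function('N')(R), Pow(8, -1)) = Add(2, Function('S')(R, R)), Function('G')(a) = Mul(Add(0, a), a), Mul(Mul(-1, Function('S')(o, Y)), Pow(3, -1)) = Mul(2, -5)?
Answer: -4011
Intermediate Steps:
Function('S')(o, Y) = 30 (Function('S')(o, Y) = Mul(-3, Mul(2, -5)) = Mul(-3, -10) = 30)
Function('G')(a) = Pow(a, 2) (Function('G')(a) = Mul(a, a) = Pow(a, 2))
Function('N')(R) = 256 (Function('N')(R) = Mul(8, Add(2, 30)) = Mul(8, 32) = 256)
Function('Z')(x) = Add(-256, x) (Function('Z')(x) = Add(x, Mul(-1, 256)) = Add(x, -256) = Add(-256, x))
Add(5, Mul(Function('Z')(Add(Add(1, -1), 5)), Function('G')(-4))) = Add(5, Mul(Add(-256, Add(Add(1, -1), 5)), Pow(-4, 2))) = Add(5, Mul(Add(-256, Add(0, 5)), 16)) = Add(5, Mul(Add(-256, 5), 16)) = Add(5, Mul(-251, 16)) = Add(5, -4016) = -4011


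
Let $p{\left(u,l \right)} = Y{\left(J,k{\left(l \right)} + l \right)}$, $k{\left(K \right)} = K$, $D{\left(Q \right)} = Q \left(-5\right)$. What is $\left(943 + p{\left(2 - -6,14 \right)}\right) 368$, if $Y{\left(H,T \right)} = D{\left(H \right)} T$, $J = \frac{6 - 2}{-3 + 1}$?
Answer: $450064$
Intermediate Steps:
$D{\left(Q \right)} = - 5 Q$
$J = -2$ ($J = \frac{4}{-2} = 4 \left(- \frac{1}{2}\right) = -2$)
$Y{\left(H,T \right)} = - 5 H T$
$p{\left(u,l \right)} = 20 l$ ($p{\left(u,l \right)} = \left(-5\right) \left(-2\right) \left(l + l\right) = \left(-5\right) \left(-2\right) 2 l = 20 l$)
$\left(943 + p{\left(2 - -6,14 \right)}\right) 368 = \left(943 + 20 \cdot 14\right) 368 = \left(943 + 280\right) 368 = 1223 \cdot 368 = 450064$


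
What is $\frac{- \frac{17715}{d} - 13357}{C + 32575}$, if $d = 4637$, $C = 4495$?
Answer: $- \frac{30977062}{85946795} \approx -0.36042$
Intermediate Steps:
$\frac{- \frac{17715}{d} - 13357}{C + 32575} = \frac{- \frac{17715}{4637} - 13357}{4495 + 32575} = \frac{\left(-17715\right) \frac{1}{4637} - 13357}{37070} = \left(- \frac{17715}{4637} - 13357\right) \frac{1}{37070} = \left(- \frac{61954124}{4637}\right) \frac{1}{37070} = - \frac{30977062}{85946795}$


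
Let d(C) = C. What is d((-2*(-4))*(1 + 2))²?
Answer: 576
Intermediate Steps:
d((-2*(-4))*(1 + 2))² = ((-2*(-4))*(1 + 2))² = (8*3)² = 24² = 576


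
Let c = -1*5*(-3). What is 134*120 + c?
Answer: 16095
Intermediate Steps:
c = 15 (c = -5*(-3) = 15)
134*120 + c = 134*120 + 15 = 16080 + 15 = 16095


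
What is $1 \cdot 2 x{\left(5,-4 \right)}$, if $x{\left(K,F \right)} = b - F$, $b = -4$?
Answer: $0$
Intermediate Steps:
$x{\left(K,F \right)} = -4 - F$
$1 \cdot 2 x{\left(5,-4 \right)} = 1 \cdot 2 \left(-4 - -4\right) = 2 \left(-4 + 4\right) = 2 \cdot 0 = 0$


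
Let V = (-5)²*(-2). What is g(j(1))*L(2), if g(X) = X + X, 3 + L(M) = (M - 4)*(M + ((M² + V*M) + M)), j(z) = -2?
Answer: -724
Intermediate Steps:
V = -50 (V = 25*(-2) = -50)
L(M) = -3 + (-4 + M)*(M² - 48*M) (L(M) = -3 + (M - 4)*(M + ((M² - 50*M) + M)) = -3 + (-4 + M)*(M + (M² - 49*M)) = -3 + (-4 + M)*(M² - 48*M))
g(X) = 2*X
g(j(1))*L(2) = (2*(-2))*(-3 + 2³ - 52*2² + 192*2) = -4*(-3 + 8 - 52*4 + 384) = -4*(-3 + 8 - 208 + 384) = -4*181 = -724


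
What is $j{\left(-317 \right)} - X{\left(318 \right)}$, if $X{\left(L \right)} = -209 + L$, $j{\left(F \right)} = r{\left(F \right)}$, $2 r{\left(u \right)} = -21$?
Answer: $- \frac{239}{2} \approx -119.5$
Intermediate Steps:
$r{\left(u \right)} = - \frac{21}{2}$ ($r{\left(u \right)} = \frac{1}{2} \left(-21\right) = - \frac{21}{2}$)
$j{\left(F \right)} = - \frac{21}{2}$
$j{\left(-317 \right)} - X{\left(318 \right)} = - \frac{21}{2} - \left(-209 + 318\right) = - \frac{21}{2} - 109 = - \frac{239}{2}$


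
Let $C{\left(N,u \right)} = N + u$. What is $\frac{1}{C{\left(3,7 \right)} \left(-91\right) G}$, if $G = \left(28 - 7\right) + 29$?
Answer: $- \frac{1}{45500} \approx -2.1978 \cdot 10^{-5}$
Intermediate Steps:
$G = 50$ ($G = 21 + 29 = 50$)
$\frac{1}{C{\left(3,7 \right)} \left(-91\right) G} = \frac{1}{\left(3 + 7\right) \left(-91\right) 50} = \frac{1}{10 \left(-91\right) 50} = \frac{1}{\left(-910\right) 50} = \frac{1}{-45500} = - \frac{1}{45500}$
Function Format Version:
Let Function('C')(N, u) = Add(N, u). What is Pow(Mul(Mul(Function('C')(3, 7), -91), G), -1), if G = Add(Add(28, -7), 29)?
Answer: Rational(-1, 45500) ≈ -2.1978e-5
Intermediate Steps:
G = 50 (G = Add(21, 29) = 50)
Pow(Mul(Mul(Function('C')(3, 7), -91), G), -1) = Pow(Mul(Mul(Add(3, 7), -91), 50), -1) = Pow(Mul(Mul(10, -91), 50), -1) = Pow(Mul(-910, 50), -1) = Pow(-45500, -1) = Rational(-1, 45500)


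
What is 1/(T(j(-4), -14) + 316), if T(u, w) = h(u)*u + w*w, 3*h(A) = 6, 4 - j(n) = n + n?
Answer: 1/536 ≈ 0.0018657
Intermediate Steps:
j(n) = 4 - 2*n (j(n) = 4 - (n + n) = 4 - 2*n)
h(A) = 2 (h(A) = (⅓)*6 = 2)
T(u, w) = w² + 2*u (T(u, w) = 2*u + w*w = 2*u + w² = w² + 2*u)
1/(T(j(-4), -14) + 316) = 1/(((-14)² + 2*(4 - 2*(-4))) + 316) = 1/((196 + 2*(4 + 8)) + 316) = 1/((196 + 2*12) + 316) = 1/((196 + 24) + 316) = 1/(220 + 316) = 1/536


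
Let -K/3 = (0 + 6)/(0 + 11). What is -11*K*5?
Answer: 90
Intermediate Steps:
K = -18/11 (K = -3*(0 + 6)/(0 + 11) = -18/11 ≈ -1.6364)
-11*K*5 = -11*(-18/11)*5 = 18*5 = 90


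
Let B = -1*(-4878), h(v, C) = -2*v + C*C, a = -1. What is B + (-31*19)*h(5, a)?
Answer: 10179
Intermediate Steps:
h(v, C) = C² - 2*v (h(v, C) = -2*v + C² = C² - 2*v)
B = 4878
B + (-31*19)*h(5, a) = 4878 + (-31*19)*((-1)² - 2*5) = 4878 - 589*(1 - 10) = 4878 - 589*(-9) = 4878 + 5301 = 10179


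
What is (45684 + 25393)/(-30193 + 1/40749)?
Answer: -2896316673/1230334556 ≈ -2.3541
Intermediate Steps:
(45684 + 25393)/(-30193 + 1/40749) = 71077/(-30193 + 1/40749) = 71077/(-1230334556/40749) = 71077*(-40749/1230334556) = -2896316673/1230334556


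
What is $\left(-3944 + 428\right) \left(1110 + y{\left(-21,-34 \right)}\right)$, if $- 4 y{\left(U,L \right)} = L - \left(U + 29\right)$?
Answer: $-3939678$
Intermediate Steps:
$y{\left(U,L \right)} = \frac{29}{4} - \frac{L}{4} + \frac{U}{4}$ ($y{\left(U,L \right)} = - \frac{L - \left(U + 29\right)}{4} = - \frac{L - \left(29 + U\right)}{4} = - \frac{-29 + L - U}{4} = \frac{29}{4} - \frac{L}{4} + \frac{U}{4}$)
$\left(-3944 + 428\right) \left(1110 + y{\left(-21,-34 \right)}\right) = \left(-3944 + 428\right) \left(1110 + \left(\frac{29}{4} - - \frac{17}{2} + \frac{1}{4} \left(-21\right)\right)\right) = - 3516 \left(1110 + \left(\frac{29}{4} + \frac{17}{2} - \frac{21}{4}\right)\right) = - 3516 \left(1110 + \frac{21}{2}\right) = \left(-3516\right) \frac{2241}{2} = -3939678$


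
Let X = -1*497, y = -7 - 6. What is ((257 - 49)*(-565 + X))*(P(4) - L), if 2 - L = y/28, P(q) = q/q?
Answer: 2264184/7 ≈ 3.2346e+5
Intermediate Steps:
P(q) = 1
y = -13
X = -497
L = 69/28 (L = 2 - (-13)/28 = 2 - 1*(-13/28) = 2 + 13/28 = 69/28 ≈ 2.4643)
((257 - 49)*(-565 + X))*(P(4) - L) = ((257 - 49)*(-565 - 497))*(1 - 1*69/28) = (208*(-1062))*(1 - 69/28) = -220896*(-41/28) = 2264184/7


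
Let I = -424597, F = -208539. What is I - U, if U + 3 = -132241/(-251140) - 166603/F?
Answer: -766796968444571/1805947740 ≈ -4.2460e+5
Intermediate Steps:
U = -3024116209/1805947740 (U = -3 + (-132241/(-251140) - 166603/(-208539)) = -3 + (-132241*(-1/251140) - 166603*(-1/208539)) = -3 + (132241/251140 + 166603/208539) = -3 + 2393727011/1805947740 = -3024116209/1805947740 ≈ -1.6745)
I - U = -424597 - 1*(-3024116209/1805947740) = -424597 + 3024116209/1805947740 = -766796968444571/1805947740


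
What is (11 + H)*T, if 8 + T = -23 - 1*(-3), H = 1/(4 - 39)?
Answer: -1536/5 ≈ -307.20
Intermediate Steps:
H = -1/35 (H = 1/(-35) = -1/35 ≈ -0.028571)
T = -28 (T = -8 + (-23 - 1*(-3)) = -8 + (-23 + 3) = -8 - 20 = -28)
(11 + H)*T = (11 - 1/35)*(-28) = (384/35)*(-28) = -1536/5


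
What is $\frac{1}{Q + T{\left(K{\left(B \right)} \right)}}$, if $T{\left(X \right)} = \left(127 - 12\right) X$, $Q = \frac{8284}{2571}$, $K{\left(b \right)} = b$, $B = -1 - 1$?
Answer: $- \frac{2571}{583046} \approx -0.0044096$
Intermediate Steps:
$B = -2$ ($B = -1 - 1 = -2$)
$Q = \frac{8284}{2571}$ ($Q = 8284 \cdot \frac{1}{2571} = \frac{8284}{2571} \approx 3.2221$)
$T{\left(X \right)} = 115 X$
$\frac{1}{Q + T{\left(K{\left(B \right)} \right)}} = \frac{1}{\frac{8284}{2571} + 115 \left(-2\right)} = \frac{1}{\frac{8284}{2571} - 230} = \frac{1}{- \frac{583046}{2571}} = - \frac{2571}{583046}$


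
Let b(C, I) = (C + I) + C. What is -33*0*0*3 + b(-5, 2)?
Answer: -8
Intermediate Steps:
b(C, I) = I + 2*C
-33*0*0*3 + b(-5, 2) = -33*0*0*3 + (2 + 2*(-5)) = -0*3 + (2 - 10) = -33*0 - 8 = 0 - 8 = -8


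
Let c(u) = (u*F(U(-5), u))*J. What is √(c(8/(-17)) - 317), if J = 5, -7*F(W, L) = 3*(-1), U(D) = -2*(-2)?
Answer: I*√4503317/119 ≈ 17.833*I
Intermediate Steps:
U(D) = 4
F(W, L) = 3/7 (F(W, L) = -3*(-1)/7 = -⅐*(-3) = 3/7)
c(u) = 15*u/7 (c(u) = (u*(3/7))*5 = (3*u/7)*5 = 15*u/7)
√(c(8/(-17)) - 317) = √(15*(8/(-17))/7 - 317) = √(15*(8*(-1/17))/7 - 317) = √((15/7)*(-8/17) - 317) = √(-120/119 - 317) = √(-37843/119) = I*√4503317/119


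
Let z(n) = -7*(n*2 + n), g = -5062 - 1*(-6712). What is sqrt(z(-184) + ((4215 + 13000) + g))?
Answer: sqrt(22729) ≈ 150.76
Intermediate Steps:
g = 1650 (g = -5062 + 6712 = 1650)
z(n) = -21*n (z(n) = -7*(2*n + n) = -21*n)
sqrt(z(-184) + ((4215 + 13000) + g)) = sqrt(-21*(-184) + ((4215 + 13000) + 1650)) = sqrt(3864 + (17215 + 1650)) = sqrt(3864 + 18865) = sqrt(22729)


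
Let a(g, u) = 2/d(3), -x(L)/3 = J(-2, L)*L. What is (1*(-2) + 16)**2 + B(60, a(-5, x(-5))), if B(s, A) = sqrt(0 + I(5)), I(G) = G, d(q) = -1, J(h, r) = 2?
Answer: 196 + sqrt(5) ≈ 198.24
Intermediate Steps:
x(L) = -6*L
a(g, u) = -2 (a(g, u) = 2/(-1) = 2*(-1) = -2)
B(s, A) = sqrt(5) (B(s, A) = sqrt(0 + 5) = sqrt(5))
(1*(-2) + 16)**2 + B(60, a(-5, x(-5))) = (1*(-2) + 16)**2 + sqrt(5) = (-2 + 16)**2 + sqrt(5) = 14**2 + sqrt(5) = 196 + sqrt(5)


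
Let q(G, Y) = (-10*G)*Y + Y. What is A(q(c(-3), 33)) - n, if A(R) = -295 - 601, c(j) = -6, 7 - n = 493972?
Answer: 493069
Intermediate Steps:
n = -493965 (n = 7 - 1*493972 = 7 - 493972 = -493965)
q(G, Y) = Y - 10*G*Y (q(G, Y) = -10*G*Y + Y = Y - 10*G*Y)
A(R) = -896
A(q(c(-3), 33)) - n = -896 - 1*(-493965) = -896 + 493965 = 493069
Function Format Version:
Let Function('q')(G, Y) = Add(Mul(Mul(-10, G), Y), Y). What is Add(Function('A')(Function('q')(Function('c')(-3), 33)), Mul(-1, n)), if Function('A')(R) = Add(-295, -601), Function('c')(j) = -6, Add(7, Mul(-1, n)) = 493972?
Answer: 493069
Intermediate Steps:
n = -493965 (n = Add(7, Mul(-1, 493972)) = Add(7, -493972) = -493965)
Function('q')(G, Y) = Add(Y, Mul(-10, G, Y)) (Function('q')(G, Y) = Add(Mul(-10, G, Y), Y) = Add(Y, Mul(-10, G, Y)))
Function('A')(R) = -896
Add(Function('A')(Function('q')(Function('c')(-3), 33)), Mul(-1, n)) = Add(-896, Mul(-1, -493965)) = Add(-896, 493965) = 493069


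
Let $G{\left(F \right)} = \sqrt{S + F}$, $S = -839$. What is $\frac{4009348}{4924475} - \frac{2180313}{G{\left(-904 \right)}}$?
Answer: $\frac{235844}{289675} + \frac{726771 i \sqrt{1743}}{581} \approx 0.81417 + 52224.0 i$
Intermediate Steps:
$G{\left(F \right)} = \sqrt{-839 + F}$
$\frac{4009348}{4924475} - \frac{2180313}{G{\left(-904 \right)}} = \frac{4009348}{4924475} - \frac{2180313}{\sqrt{-839 - 904}} = 4009348 \cdot \frac{1}{4924475} - \frac{2180313}{\sqrt{-1743}} = \frac{235844}{289675} - \frac{2180313}{i \sqrt{1743}} = \frac{235844}{289675} - 2180313 \left(- \frac{i \sqrt{1743}}{1743}\right) = \frac{235844}{289675} + \frac{726771 i \sqrt{1743}}{581}$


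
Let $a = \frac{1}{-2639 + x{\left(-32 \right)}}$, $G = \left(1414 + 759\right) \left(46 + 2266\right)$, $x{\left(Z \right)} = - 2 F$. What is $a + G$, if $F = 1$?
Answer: $\frac{13268320615}{2641} \approx 5.024 \cdot 10^{6}$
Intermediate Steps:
$x{\left(Z \right)} = -2$ ($x{\left(Z \right)} = \left(-2\right) 1 = -2$)
$G = 5023976$ ($G = 2173 \cdot 2312 = 5023976$)
$a = - \frac{1}{2641}$ ($a = \frac{1}{-2639 - 2} = \frac{1}{-2641} = - \frac{1}{2641} \approx -0.00037864$)
$a + G = - \frac{1}{2641} + 5023976 = \frac{13268320615}{2641}$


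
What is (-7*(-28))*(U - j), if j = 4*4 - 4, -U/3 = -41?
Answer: 21756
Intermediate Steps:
U = 123 (U = -3*(-41) = 123)
j = 12 (j = 16 - 4 = 12)
(-7*(-28))*(U - j) = (-7*(-28))*(123 - 1*12) = 196*(123 - 12) = 196*111 = 21756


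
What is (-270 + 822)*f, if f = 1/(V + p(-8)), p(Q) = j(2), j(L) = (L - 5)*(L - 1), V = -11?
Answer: -276/7 ≈ -39.429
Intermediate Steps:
j(L) = (-1 + L)*(-5 + L) (j(L) = (-5 + L)*(-1 + L) = (-1 + L)*(-5 + L))
p(Q) = -3 (p(Q) = 5 + 2² - 6*2 = 5 + 4 - 12 = -3)
f = -1/14 (f = 1/(-11 - 3) = 1/(-14) = -1/14 ≈ -0.071429)
(-270 + 822)*f = (-270 + 822)*(-1/14) = 552*(-1/14) = -276/7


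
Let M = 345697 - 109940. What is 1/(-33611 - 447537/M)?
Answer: -235757/7924476064 ≈ -2.9750e-5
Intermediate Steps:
M = 235757
1/(-33611 - 447537/M) = 1/(-33611 - 447537/235757) = 1/(-7924476064/235757) = -235757/7924476064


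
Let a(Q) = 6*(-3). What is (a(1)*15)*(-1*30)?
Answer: 8100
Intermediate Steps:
a(Q) = -18
(a(1)*15)*(-1*30) = (-18*15)*(-1*30) = -270*(-30) = 8100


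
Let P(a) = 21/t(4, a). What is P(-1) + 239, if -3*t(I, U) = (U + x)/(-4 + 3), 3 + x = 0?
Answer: 893/4 ≈ 223.25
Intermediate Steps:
x = -3 (x = -3 + 0 = -3)
t(I, U) = -1 + U/3 (t(I, U) = -(U - 3)/(3*(-4 + 3)) = -(-3 + U)/(3*(-1)) = -(-3 + U)*(-1)/3 = -(3 - U)/3 = -1 + U/3)
P(a) = 21/(-1 + a/3)
P(-1) + 239 = 63/(-3 - 1) + 239 = 63/(-4) + 239 = 63*(-¼) + 239 = -63/4 + 239 = 893/4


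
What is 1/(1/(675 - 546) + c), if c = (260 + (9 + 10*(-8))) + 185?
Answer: 129/48247 ≈ 0.0026737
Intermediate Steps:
c = 374 (c = (260 + (9 - 80)) + 185 = (260 - 71) + 185 = 189 + 185 = 374)
1/(1/(675 - 546) + c) = 1/(1/(675 - 546) + 374) = 1/(1/129 + 374) = 1/(48247/129) = 129/48247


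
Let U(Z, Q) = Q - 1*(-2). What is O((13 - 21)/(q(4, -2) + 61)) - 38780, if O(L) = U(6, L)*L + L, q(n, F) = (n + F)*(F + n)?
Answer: -163846996/4225 ≈ -38780.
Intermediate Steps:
U(Z, Q) = 2 + Q (U(Z, Q) = Q + 2 = 2 + Q)
q(n, F) = (F + n)**2 (q(n, F) = (F + n)*(F + n) = (F + n)**2)
O(L) = L + L*(2 + L) (O(L) = (2 + L)*L + L = L*(2 + L) + L = L + L*(2 + L))
O((13 - 21)/(q(4, -2) + 61)) - 38780 = ((13 - 21)/((-2 + 4)**2 + 61))*(3 + (13 - 21)/((-2 + 4)**2 + 61)) - 38780 = (-8/(2**2 + 61))*(3 - 8/(2**2 + 61)) - 38780 = (-8/(4 + 61))*(3 - 8/(4 + 61)) - 38780 = (-8/65)*(3 - 8/65) - 38780 = (-8*1/65)*(3 - 8*1/65) - 38780 = -8*(3 - 8/65)/65 - 38780 = -8/65*187/65 - 38780 = -1496/4225 - 38780 = -163846996/4225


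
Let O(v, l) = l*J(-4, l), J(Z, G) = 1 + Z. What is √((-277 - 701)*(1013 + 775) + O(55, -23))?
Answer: I*√1748595 ≈ 1322.3*I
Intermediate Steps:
O(v, l) = -3*l (O(v, l) = l*(1 - 4) = l*(-3) = -3*l)
√((-277 - 701)*(1013 + 775) + O(55, -23)) = √((-277 - 701)*(1013 + 775) - 3*(-23)) = √(-978*1788 + 69) = √(-1748664 + 69) = √(-1748595) = I*√1748595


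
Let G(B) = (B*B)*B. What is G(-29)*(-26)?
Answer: 634114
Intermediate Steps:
G(B) = B³ (G(B) = B²*B = B³)
G(-29)*(-26) = (-29)³*(-26) = -24389*(-26) = 634114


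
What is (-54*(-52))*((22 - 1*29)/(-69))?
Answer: 6552/23 ≈ 284.87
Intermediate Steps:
(-54*(-52))*((22 - 1*29)/(-69)) = 2808*((22 - 29)*(-1/69)) = 2808*(-7*(-1/69)) = 2808*(7/69) = 6552/23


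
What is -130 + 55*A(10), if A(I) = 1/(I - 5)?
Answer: -119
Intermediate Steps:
A(I) = 1/(-5 + I)
-130 + 55*A(10) = -130 + 55/(-5 + 10) = -130 + 55/5 = -130 + 55*(⅕) = -130 + 11 = -119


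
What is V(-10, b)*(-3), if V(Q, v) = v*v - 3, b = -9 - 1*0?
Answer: -234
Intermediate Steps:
b = -9 (b = -9 + 0 = -9)
V(Q, v) = -3 + v**2 (V(Q, v) = v**2 - 3 = -3 + v**2)
V(-10, b)*(-3) = (-3 + (-9)**2)*(-3) = (-3 + 81)*(-3) = 78*(-3) = -234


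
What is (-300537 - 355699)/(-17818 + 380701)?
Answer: -656236/362883 ≈ -1.8084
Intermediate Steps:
(-300537 - 355699)/(-17818 + 380701) = -656236/362883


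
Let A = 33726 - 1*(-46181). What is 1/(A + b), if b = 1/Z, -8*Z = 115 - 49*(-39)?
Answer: 1013/80945787 ≈ 1.2515e-5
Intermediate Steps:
Z = -1013/4 (Z = -(115 - 49*(-39))/8 = -(115 + 1911)/8 = -⅛*2026 = -1013/4 ≈ -253.25)
A = 79907 (A = 33726 + 46181 = 79907)
b = -4/1013 (b = 1/(-1013/4) = -4/1013 ≈ -0.0039487)
1/(A + b) = 1/(79907 - 4/1013) = 1/(80945787/1013) = 1013/80945787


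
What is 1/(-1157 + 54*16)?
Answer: -1/293 ≈ -0.0034130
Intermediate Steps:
1/(-1157 + 54*16) = 1/(-1157 + 864) = 1/(-293) = -1/293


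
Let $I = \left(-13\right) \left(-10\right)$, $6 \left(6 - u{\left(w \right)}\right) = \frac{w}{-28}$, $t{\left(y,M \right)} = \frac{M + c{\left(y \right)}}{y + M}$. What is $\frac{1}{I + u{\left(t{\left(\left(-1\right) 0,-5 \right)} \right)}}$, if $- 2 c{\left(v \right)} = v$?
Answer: $\frac{168}{22849} \approx 0.0073526$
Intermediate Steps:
$c{\left(v \right)} = - \frac{v}{2}$
$t{\left(y,M \right)} = \frac{M - \frac{y}{2}}{M + y}$ ($t{\left(y,M \right)} = \frac{M - \frac{y}{2}}{y + M} = \frac{M - \frac{y}{2}}{M + y}$)
$u{\left(w \right)} = 6 + \frac{w}{168}$ ($u{\left(w \right)} = 6 - \frac{w \frac{1}{-28}}{6} = 6 - \frac{w \left(- \frac{1}{28}\right)}{6} = 6 - \frac{\left(- \frac{1}{28}\right) w}{6} = 6 + \frac{w}{168}$)
$I = 130$
$\frac{1}{I + u{\left(t{\left(\left(-1\right) 0,-5 \right)} \right)}} = \frac{1}{130 + \left(6 + \frac{\frac{1}{-5 - 0} \left(-5 - \frac{\left(-1\right) 0}{2}\right)}{168}\right)} = \frac{1}{130 + \left(6 + \frac{\frac{1}{-5 + 0} \left(-5 - 0\right)}{168}\right)} = \frac{1}{130 + \left(6 + \frac{\frac{1}{-5} \left(-5 + 0\right)}{168}\right)} = \frac{1}{130 + \left(6 + \frac{\left(- \frac{1}{5}\right) \left(-5\right)}{168}\right)} = \frac{1}{130 + \left(6 + \frac{1}{168} \cdot 1\right)} = \frac{1}{130 + \left(6 + \frac{1}{168}\right)} = \frac{1}{130 + \frac{1009}{168}} = \frac{1}{\frac{22849}{168}} = \frac{168}{22849}$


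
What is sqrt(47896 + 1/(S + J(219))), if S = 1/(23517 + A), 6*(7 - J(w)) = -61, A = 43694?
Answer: 79*sqrt(367791346819390)/6922739 ≈ 218.85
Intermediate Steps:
J(w) = 103/6 (J(w) = 7 - 1/6*(-61) = 7 + 61/6 = 103/6)
S = 1/67211 (S = 1/(23517 + 43694) = 1/67211 ≈ 1.4879e-5)
sqrt(47896 + 1/(S + J(219))) = sqrt(47896 + 1/(1/67211 + 103/6)) = sqrt(47896 + 1/(6922739/403266)) = sqrt(47896 + 403266/6922739) = sqrt(331571910410/6922739) = 79*sqrt(367791346819390)/6922739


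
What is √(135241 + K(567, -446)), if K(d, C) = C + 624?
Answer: √135419 ≈ 367.99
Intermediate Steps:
K(d, C) = 624 + C
√(135241 + K(567, -446)) = √(135241 + (624 - 446)) = √(135241 + 178) = √135419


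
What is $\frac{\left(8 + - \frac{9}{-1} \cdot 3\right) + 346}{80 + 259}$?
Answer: $\frac{127}{113} \approx 1.1239$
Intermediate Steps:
$\frac{\left(8 + - \frac{9}{-1} \cdot 3\right) + 346}{80 + 259} = \frac{\left(8 + \left(-9\right) \left(-1\right) 3\right) + 346}{339} = \left(\left(8 + 9 \cdot 3\right) + 346\right) \frac{1}{339} = \left(\left(8 + 27\right) + 346\right) \frac{1}{339} = \left(35 + 346\right) \frac{1}{339} = 381 \cdot \frac{1}{339} = \frac{127}{113}$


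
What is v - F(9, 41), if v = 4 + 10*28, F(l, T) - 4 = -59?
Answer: 339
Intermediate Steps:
F(l, T) = -55 (F(l, T) = 4 - 59 = -55)
v = 284 (v = 4 + 280 = 284)
v - F(9, 41) = 284 - 1*(-55) = 284 + 55 = 339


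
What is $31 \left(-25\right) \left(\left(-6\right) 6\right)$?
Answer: $27900$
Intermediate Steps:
$31 \left(-25\right) \left(\left(-6\right) 6\right) = \left(-775\right) \left(-36\right) = 27900$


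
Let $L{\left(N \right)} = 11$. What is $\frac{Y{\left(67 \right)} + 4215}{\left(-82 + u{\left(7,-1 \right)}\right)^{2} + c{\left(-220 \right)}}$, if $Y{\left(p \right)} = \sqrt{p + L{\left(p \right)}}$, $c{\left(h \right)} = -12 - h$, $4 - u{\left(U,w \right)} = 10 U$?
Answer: $\frac{4215}{22112} + \frac{\sqrt{78}}{22112} \approx 0.19102$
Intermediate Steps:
$u{\left(U,w \right)} = 4 - 10 U$
$Y{\left(p \right)} = \sqrt{11 + p}$ ($Y{\left(p \right)} = \sqrt{p + 11} = \sqrt{11 + p}$)
$\frac{Y{\left(67 \right)} + 4215}{\left(-82 + u{\left(7,-1 \right)}\right)^{2} + c{\left(-220 \right)}} = \frac{\sqrt{11 + 67} + 4215}{\left(-82 + \left(4 - 70\right)\right)^{2} - -208} = \frac{\sqrt{78} + 4215}{\left(-82 + \left(4 - 70\right)\right)^{2} + \left(-12 + 220\right)} = \frac{4215 + \sqrt{78}}{\left(-82 - 66\right)^{2} + 208} = \frac{4215 + \sqrt{78}}{\left(-148\right)^{2} + 208} = \frac{4215 + \sqrt{78}}{21904 + 208} = \frac{4215 + \sqrt{78}}{22112} = \left(4215 + \sqrt{78}\right) \frac{1}{22112} = \frac{4215}{22112} + \frac{\sqrt{78}}{22112}$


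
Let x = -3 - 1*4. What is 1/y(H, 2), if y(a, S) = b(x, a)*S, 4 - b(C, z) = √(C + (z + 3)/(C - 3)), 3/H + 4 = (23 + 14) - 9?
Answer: 32/373 + 6*I*√13/373 ≈ 0.085791 + 0.057998*I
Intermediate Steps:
x = -7 (x = -3 - 4 = -7)
H = ⅛ (H = 3/(-4 + ((23 + 14) - 9)) = 3/(-4 + (37 - 9)) = 3/(-4 + 28) = 3/24 = 3*(1/24) = ⅛ ≈ 0.12500)
b(C, z) = 4 - √(C + (3 + z)/(-3 + C)) (b(C, z) = 4 - √(C + (z + 3)/(C - 3)) = 4 - √(C + (3 + z)/(-3 + C)))
y(a, S) = S*(4 - √(-73/10 - a/10)) (y(a, S) = (4 - √((3 + a - 7*(-3 - 7))/(-3 - 7)))*S = (4 - √((3 + a - 7*(-10))/(-10)))*S = (4 - √(-(3 + a + 70)/10))*S = (4 - √(-(73 + a)/10))*S = (4 - √(-73/10 - a/10))*S = S*(4 - √(-73/10 - a/10)))
1/y(H, 2) = 1/((⅒)*2*(40 - √(-730 - 10*⅛))) = 1/((⅒)*2*(40 - √(-730 - 5/4))) = 1/((⅒)*2*(40 - √(-2925/4))) = 1/((⅒)*2*(40 - 15*I*√13/2)) = 1/(8 - 3*I*√13/2)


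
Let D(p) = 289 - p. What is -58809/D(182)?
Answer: -58809/107 ≈ -549.62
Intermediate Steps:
-58809/D(182) = -58809/(289 - 1*182) = -58809/(289 - 182) = -58809/107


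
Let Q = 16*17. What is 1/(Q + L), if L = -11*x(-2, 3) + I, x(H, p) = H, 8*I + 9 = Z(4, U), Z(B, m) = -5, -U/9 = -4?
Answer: 4/1169 ≈ 0.0034217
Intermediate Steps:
U = 36 (U = -9*(-4) = 36)
I = -7/4 (I = -9/8 + (1/8)*(-5) = -9/8 - 5/8 = -7/4 ≈ -1.7500)
Q = 272
L = 81/4 (L = -11*(-2) - 7/4 = 22 - 7/4 = 81/4 ≈ 20.250)
1/(Q + L) = 1/(272 + 81/4) = 1/(1169/4) = 4/1169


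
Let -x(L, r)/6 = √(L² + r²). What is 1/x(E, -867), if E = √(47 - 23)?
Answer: -√751713/4510278 ≈ -0.00019223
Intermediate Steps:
E = 2*√6 (E = √24 = 2*√6 ≈ 4.8990)
x(L, r) = -6*√(L² + r²)
1/x(E, -867) = 1/(-6*√((2*√6)² + (-867)²)) = 1/(-6*√(24 + 751689)) = 1/(-6*√751713) = -√751713/4510278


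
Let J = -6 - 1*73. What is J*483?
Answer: -38157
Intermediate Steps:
J = -79 (J = -6 - 73 = -79)
J*483 = -79*483 = -38157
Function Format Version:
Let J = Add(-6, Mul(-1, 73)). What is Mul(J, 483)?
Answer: -38157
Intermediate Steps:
J = -79 (J = Add(-6, -73) = -79)
Mul(J, 483) = Mul(-79, 483) = -38157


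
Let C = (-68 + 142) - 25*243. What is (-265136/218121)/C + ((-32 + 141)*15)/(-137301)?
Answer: -701240066633/59906445585807 ≈ -0.011706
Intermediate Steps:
C = -6001 (C = 74 - 6075 = -6001)
(-265136/218121)/C + ((-32 + 141)*15)/(-137301) = -265136/218121/(-6001) + ((-32 + 141)*15)/(-137301) = -265136*1/218121*(-1/6001) + (109*15)*(-1/137301) = -265136/218121*(-1/6001) + 1635*(-1/137301) = 265136/1308944121 - 545/45767 = -701240066633/59906445585807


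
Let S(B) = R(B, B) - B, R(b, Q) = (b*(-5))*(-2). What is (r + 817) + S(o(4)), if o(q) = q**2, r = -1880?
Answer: -919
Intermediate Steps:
R(b, Q) = 10*b (R(b, Q) = -5*b*(-2) = 10*b)
S(B) = 9*B (S(B) = 10*B - B = 9*B)
(r + 817) + S(o(4)) = (-1880 + 817) + 9*4**2 = -1063 + 9*16 = -1063 + 144 = -919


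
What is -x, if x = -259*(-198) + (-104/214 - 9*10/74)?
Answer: -203018699/3959 ≈ -51280.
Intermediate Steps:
x = 203018699/3959 (x = 51282 + (-104*1/214 - 90*1/74) = 51282 + (-52/107 - 45/37) = 51282 - 6739/3959 = 203018699/3959 ≈ 51280.)
-x = -1*203018699/3959 = -203018699/3959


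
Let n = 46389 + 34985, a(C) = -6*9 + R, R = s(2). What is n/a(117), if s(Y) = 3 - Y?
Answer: -81374/53 ≈ -1535.4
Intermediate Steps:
R = 1 (R = 3 - 1*2 = 3 - 2 = 1)
a(C) = -53 (a(C) = -6*9 + 1 = -54 + 1 = -53)
n = 81374
n/a(117) = 81374/(-53) = 81374*(-1/53) = -81374/53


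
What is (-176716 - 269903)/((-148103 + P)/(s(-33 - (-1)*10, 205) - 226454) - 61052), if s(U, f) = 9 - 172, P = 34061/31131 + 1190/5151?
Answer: 318232203556692213/43501294204489162 ≈ 7.3155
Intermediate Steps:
P = 4166551/3144231 (P = 34061*(1/31131) + 1190*(1/5151) = 34061/31131 + 70/303 = 4166551/3144231 ≈ 1.3251)
s(U, f) = -163
(-176716 - 269903)/((-148103 + P)/(s(-33 - (-1)*10, 205) - 226454) - 61052) = (-176716 - 269903)/((-148103 + 4166551/3144231)/(-163 - 226454) - 61052) = -446619/(-465665877242/3144231/(-226617) - 61052) = -446619/(-465665877242/3144231*(-1/226617) - 61052) = -446619/(465665877242/712536196527 - 61052) = -446619/(-43501294204489162/712536196527) = -446619*(-712536196527/43501294204489162) = 318232203556692213/43501294204489162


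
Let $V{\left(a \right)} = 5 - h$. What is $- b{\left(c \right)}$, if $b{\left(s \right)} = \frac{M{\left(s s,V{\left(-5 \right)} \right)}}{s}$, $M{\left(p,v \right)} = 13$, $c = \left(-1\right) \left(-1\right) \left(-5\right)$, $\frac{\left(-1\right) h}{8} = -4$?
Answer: $\frac{13}{5} \approx 2.6$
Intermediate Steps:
$h = 32$ ($h = \left(-8\right) \left(-4\right) = 32$)
$V{\left(a \right)} = -27$ ($V{\left(a \right)} = 5 - 32 = -27$)
$c = -5$ ($c = 1 \left(-5\right) = -5$)
$b{\left(s \right)} = \frac{13}{s}$
$- b{\left(c \right)} = - \frac{13}{-5} = - \frac{13 \left(-1\right)}{5} = \left(-1\right) \left(- \frac{13}{5}\right) = \frac{13}{5}$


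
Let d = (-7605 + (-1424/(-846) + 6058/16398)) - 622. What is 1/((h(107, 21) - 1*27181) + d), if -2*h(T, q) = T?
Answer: -256902/9109602943 ≈ -2.8201e-5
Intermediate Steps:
h(T, q) = -T/2
d = -1056502712/128451 (d = (-7605 + (-1424*(-1/846) + 6058*(1/16398))) - 622 = (-7605 + (712/423 + 3029/8199)) - 622 = (-7605 + 263665/128451) - 622 = -976606190/128451 - 622 = -1056502712/128451 ≈ -8225.0)
1/((h(107, 21) - 1*27181) + d) = 1/((-½*107 - 1*27181) - 1056502712/128451) = 1/((-107/2 - 27181) - 1056502712/128451) = 1/(-54469/2 - 1056502712/128451) = 1/(-9109602943/256902) = -256902/9109602943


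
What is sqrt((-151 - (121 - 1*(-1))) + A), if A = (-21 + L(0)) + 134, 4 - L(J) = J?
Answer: 2*I*sqrt(39) ≈ 12.49*I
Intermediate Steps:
L(J) = 4 - J
A = 117 (A = (-21 + (4 - 1*0)) + 134 = (-21 + (4 + 0)) + 134 = (-21 + 4) + 134 = -17 + 134 = 117)
sqrt((-151 - (121 - 1*(-1))) + A) = sqrt((-151 - (121 - 1*(-1))) + 117) = sqrt((-151 - (121 + 1)) + 117) = sqrt((-151 - 1*122) + 117) = sqrt((-151 - 122) + 117) = sqrt(-273 + 117) = sqrt(-156) = 2*I*sqrt(39)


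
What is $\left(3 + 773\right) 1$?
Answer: $776$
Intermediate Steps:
$\left(3 + 773\right) 1 = 776 \cdot 1 = 776$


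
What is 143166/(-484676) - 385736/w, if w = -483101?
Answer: 58896671885/117073730138 ≈ 0.50307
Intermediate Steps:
143166/(-484676) - 385736/w = 143166/(-484676) - 385736/(-483101) = 143166*(-1/484676) - 385736*(-1/483101) = -71583/242338 + 385736/483101 = 58896671885/117073730138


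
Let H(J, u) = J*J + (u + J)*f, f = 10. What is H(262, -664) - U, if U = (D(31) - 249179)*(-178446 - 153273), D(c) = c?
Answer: -82647060788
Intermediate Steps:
H(J, u) = J**2 + 10*J + 10*u (H(J, u) = J*J + (u + J)*10 = J**2 + (J + u)*10 = J**2 + (10*J + 10*u) = J**2 + 10*J + 10*u)
U = 82647125412 (U = (31 - 249179)*(-178446 - 153273) = -249148*(-331719) = 82647125412)
H(262, -664) - U = (262**2 + 10*262 + 10*(-664)) - 1*82647125412 = (68644 + 2620 - 6640) - 82647125412 = 64624 - 82647125412 = -82647060788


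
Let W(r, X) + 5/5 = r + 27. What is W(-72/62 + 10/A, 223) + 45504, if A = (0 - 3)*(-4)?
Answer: 8468519/186 ≈ 45530.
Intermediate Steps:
A = 12 (A = -3*(-4) = 12)
W(r, X) = 26 + r (W(r, X) = -1 + (r + 27) = -1 + (27 + r) = 26 + r)
W(-72/62 + 10/A, 223) + 45504 = (26 + (-72/62 + 10/12)) + 45504 = (26 + (-72*1/62 + 10*(1/12))) + 45504 = (26 + (-36/31 + ⅚)) + 45504 = (26 - 61/186) + 45504 = 4775/186 + 45504 = 8468519/186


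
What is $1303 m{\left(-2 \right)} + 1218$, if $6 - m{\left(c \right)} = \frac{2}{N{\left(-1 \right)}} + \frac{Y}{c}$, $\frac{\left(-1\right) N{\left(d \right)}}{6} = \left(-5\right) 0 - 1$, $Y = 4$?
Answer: $\frac{33623}{3} \approx 11208.0$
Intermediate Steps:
$N{\left(d \right)} = 6$ ($N{\left(d \right)} = - 6 \left(\left(-5\right) 0 - 1\right) = - 6 \left(0 - 1\right) = \left(-6\right) \left(-1\right) = 6$)
$m{\left(c \right)} = \frac{17}{3} - \frac{4}{c}$ ($m{\left(c \right)} = 6 - \left(\frac{2}{6} + \frac{4}{c}\right) = 6 - \left(2 \cdot \frac{1}{6} + \frac{4}{c}\right) = 6 - \left(\frac{1}{3} + \frac{4}{c}\right) = \frac{17}{3} - \frac{4}{c}$)
$1303 m{\left(-2 \right)} + 1218 = 1303 \left(\frac{17}{3} - \frac{4}{-2}\right) + 1218 = 1303 \left(\frac{17}{3} - -2\right) + 1218 = 1303 \left(\frac{17}{3} + 2\right) + 1218 = 1303 \cdot \frac{23}{3} + 1218 = \frac{29969}{3} + 1218 = \frac{33623}{3}$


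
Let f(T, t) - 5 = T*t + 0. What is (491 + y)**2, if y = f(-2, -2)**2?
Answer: 327184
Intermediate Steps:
f(T, t) = 5 + T*t (f(T, t) = 5 + (T*t + 0) = 5 + T*t)
y = 81 (y = (5 - 2*(-2))**2 = (5 + 4)**2 = 9**2 = 81)
(491 + y)**2 = (491 + 81)**2 = 572**2 = 327184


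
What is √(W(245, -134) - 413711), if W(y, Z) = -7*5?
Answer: I*√413746 ≈ 643.23*I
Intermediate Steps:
W(y, Z) = -35
√(W(245, -134) - 413711) = √(-35 - 413711) = √(-413746) = I*√413746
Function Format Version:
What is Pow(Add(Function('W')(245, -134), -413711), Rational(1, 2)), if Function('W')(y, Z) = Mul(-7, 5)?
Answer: Mul(I, Pow(413746, Rational(1, 2))) ≈ Mul(643.23, I)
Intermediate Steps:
Function('W')(y, Z) = -35
Pow(Add(Function('W')(245, -134), -413711), Rational(1, 2)) = Pow(Add(-35, -413711), Rational(1, 2)) = Pow(-413746, Rational(1, 2)) = Mul(I, Pow(413746, Rational(1, 2)))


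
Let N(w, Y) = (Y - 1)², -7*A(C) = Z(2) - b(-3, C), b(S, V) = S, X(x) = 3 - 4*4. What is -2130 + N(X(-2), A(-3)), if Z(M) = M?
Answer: -104226/49 ≈ -2127.1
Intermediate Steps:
X(x) = -13 (X(x) = 3 - 16 = -13)
A(C) = -5/7 (A(C) = -(2 - 1*(-3))/7 = -(2 + 3)/7 = -⅐*5 = -5/7)
N(w, Y) = (-1 + Y)²
-2130 + N(X(-2), A(-3)) = -2130 + (-1 - 5/7)² = -2130 + (-12/7)² = -2130 + 144/49 = -104226/49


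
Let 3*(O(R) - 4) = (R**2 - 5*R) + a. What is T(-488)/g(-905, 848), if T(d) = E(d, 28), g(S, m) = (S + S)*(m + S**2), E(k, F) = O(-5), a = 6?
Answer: -34/2225955195 ≈ -1.5274e-8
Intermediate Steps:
O(R) = 6 - 5*R/3 + R**2/3 (O(R) = 4 + ((R**2 - 5*R) + 6)/3 = 4 + (6 + R**2 - 5*R)/3 = 4 + (2 - 5*R/3 + R**2/3) = 6 - 5*R/3 + R**2/3)
E(k, F) = 68/3 (E(k, F) = 6 - 5/3*(-5) + (1/3)*(-5)**2 = 6 + 25/3 + (1/3)*25 = 6 + 25/3 + 25/3 = 68/3)
g(S, m) = 2*S*(m + S**2) (g(S, m) = (2*S)*(m + S**2) = 2*S*(m + S**2))
T(d) = 68/3
T(-488)/g(-905, 848) = 68/(3*((2*(-905)*(848 + (-905)**2)))) = 68/(3*((2*(-905)*(848 + 819025)))) = 68/(3*((2*(-905)*819873))) = (68/3)/(-1483970130) = (68/3)*(-1/1483970130) = -34/2225955195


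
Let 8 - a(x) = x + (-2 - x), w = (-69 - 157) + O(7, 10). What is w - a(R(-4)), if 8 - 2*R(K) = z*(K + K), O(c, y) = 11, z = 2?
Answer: -225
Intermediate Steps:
w = -215 (w = (-69 - 157) + 11 = -226 + 11 = -215)
R(K) = 4 - 2*K (R(K) = 4 - (K + K) = 4 - 2*K)
a(x) = 10 (a(x) = 8 - (x + (-2 - x)) = 8 - 1*(-2) = 8 + 2 = 10)
w - a(R(-4)) = -215 - 1*10 = -215 - 10 = -225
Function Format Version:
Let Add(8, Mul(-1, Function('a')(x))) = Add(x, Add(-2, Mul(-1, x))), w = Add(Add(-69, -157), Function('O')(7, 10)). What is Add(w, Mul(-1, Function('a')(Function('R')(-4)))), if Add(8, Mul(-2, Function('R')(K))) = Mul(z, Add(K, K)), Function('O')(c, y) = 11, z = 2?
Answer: -225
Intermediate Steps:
w = -215 (w = Add(Add(-69, -157), 11) = Add(-226, 11) = -215)
Function('R')(K) = Add(4, Mul(-2, K)) (Function('R')(K) = Add(4, Mul(Rational(-1, 2), Mul(2, Add(K, K)))) = Add(4, Mul(Rational(-1, 2), Mul(2, Mul(2, K)))) = Add(4, Mul(Rational(-1, 2), Mul(4, K))) = Add(4, Mul(-2, K)))
Function('a')(x) = 10 (Function('a')(x) = Add(8, Mul(-1, Add(x, Add(-2, Mul(-1, x))))) = Add(8, Mul(-1, -2)) = Add(8, 2) = 10)
Add(w, Mul(-1, Function('a')(Function('R')(-4)))) = Add(-215, Mul(-1, 10)) = Add(-215, -10) = -225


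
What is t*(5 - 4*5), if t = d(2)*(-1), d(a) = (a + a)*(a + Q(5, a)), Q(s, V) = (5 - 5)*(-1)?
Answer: 120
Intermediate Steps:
Q(s, V) = 0 (Q(s, V) = 0*(-1) = 0)
d(a) = 2*a**2 (d(a) = (a + a)*(a + 0) = (2*a)*a = 2*a**2)
t = -8 (t = (2*2**2)*(-1) = (2*4)*(-1) = 8*(-1) = -8)
t*(5 - 4*5) = -8*(5 - 4*5) = -8*(5 - 20) = -8*(-15) = 120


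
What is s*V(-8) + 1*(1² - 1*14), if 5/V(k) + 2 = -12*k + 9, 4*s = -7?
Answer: -5391/412 ≈ -13.085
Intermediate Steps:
s = -7/4 (s = (¼)*(-7) = -7/4 ≈ -1.7500)
V(k) = 5/(7 - 12*k) (V(k) = 5/(-2 + (-12*k + 9)) = 5/(-2 + (9 - 12*k)) = 5/(7 - 12*k))
s*V(-8) + 1*(1² - 1*14) = -(-35)/(4*(-7 + 12*(-8))) + 1*(1² - 1*14) = -(-35)/(4*(-7 - 96)) + 1*(1 - 14) = -(-35)/(4*(-103)) + 1*(-13) = -(-35)*(-1)/(4*103) - 13 = -7/4*5/103 - 13 = -35/412 - 13 = -5391/412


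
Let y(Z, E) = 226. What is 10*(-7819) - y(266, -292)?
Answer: -78416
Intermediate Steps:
10*(-7819) - y(266, -292) = 10*(-7819) - 1*226 = -78190 - 226 = -78416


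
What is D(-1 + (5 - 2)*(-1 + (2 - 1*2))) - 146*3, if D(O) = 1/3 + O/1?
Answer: -1325/3 ≈ -441.67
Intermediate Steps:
D(O) = 1/3 + O (D(O) = 1*(1/3) + O*1 = 1/3 + O)
D(-1 + (5 - 2)*(-1 + (2 - 1*2))) - 146*3 = (1/3 + (-1 + (5 - 2)*(-1 + (2 - 1*2)))) - 146*3 = (1/3 + (-1 + 3*(-1 + (2 - 2)))) - 438 = (1/3 + (-1 + 3*(-1 + 0))) - 438 = (1/3 + (-1 + 3*(-1))) - 438 = (1/3 + (-1 - 3)) - 438 = (1/3 - 4) - 438 = -11/3 - 438 = -1325/3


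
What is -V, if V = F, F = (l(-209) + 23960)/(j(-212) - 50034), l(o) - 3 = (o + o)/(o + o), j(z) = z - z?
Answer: 3994/8339 ≈ 0.47895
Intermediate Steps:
j(z) = 0
l(o) = 4 (l(o) = 3 + (o + o)/(o + o) = 3 + (2*o)/((2*o)) = 3 + (2*o)*(1/(2*o)) = 3 + 1 = 4)
F = -3994/8339 (F = (4 + 23960)/(0 - 50034) = 23964/(-50034) = 23964*(-1/50034) = -3994/8339 ≈ -0.47895)
V = -3994/8339 ≈ -0.47895
-V = -1*(-3994/8339) = 3994/8339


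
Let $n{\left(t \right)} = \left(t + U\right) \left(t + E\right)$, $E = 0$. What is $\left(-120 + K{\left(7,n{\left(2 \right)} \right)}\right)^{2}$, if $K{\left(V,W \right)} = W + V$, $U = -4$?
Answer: $13689$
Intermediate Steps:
$n{\left(t \right)} = t \left(-4 + t\right)$ ($n{\left(t \right)} = \left(t - 4\right) \left(t + 0\right) = \left(-4 + t\right) t = t \left(-4 + t\right)$)
$K{\left(V,W \right)} = V + W$
$\left(-120 + K{\left(7,n{\left(2 \right)} \right)}\right)^{2} = \left(-120 + \left(7 + 2 \left(-4 + 2\right)\right)\right)^{2} = \left(-120 + \left(7 + 2 \left(-2\right)\right)\right)^{2} = \left(-120 + \left(7 - 4\right)\right)^{2} = \left(-120 + 3\right)^{2} = \left(-117\right)^{2} = 13689$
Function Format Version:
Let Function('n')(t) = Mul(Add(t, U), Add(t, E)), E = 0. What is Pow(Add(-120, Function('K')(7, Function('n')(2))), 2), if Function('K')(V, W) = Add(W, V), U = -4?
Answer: 13689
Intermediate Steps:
Function('n')(t) = Mul(t, Add(-4, t)) (Function('n')(t) = Mul(Add(t, -4), Add(t, 0)) = Mul(Add(-4, t), t) = Mul(t, Add(-4, t)))
Function('K')(V, W) = Add(V, W)
Pow(Add(-120, Function('K')(7, Function('n')(2))), 2) = Pow(Add(-120, Add(7, Mul(2, Add(-4, 2)))), 2) = Pow(Add(-120, Add(7, Mul(2, -2))), 2) = Pow(Add(-120, Add(7, -4)), 2) = Pow(Add(-120, 3), 2) = Pow(-117, 2) = 13689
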